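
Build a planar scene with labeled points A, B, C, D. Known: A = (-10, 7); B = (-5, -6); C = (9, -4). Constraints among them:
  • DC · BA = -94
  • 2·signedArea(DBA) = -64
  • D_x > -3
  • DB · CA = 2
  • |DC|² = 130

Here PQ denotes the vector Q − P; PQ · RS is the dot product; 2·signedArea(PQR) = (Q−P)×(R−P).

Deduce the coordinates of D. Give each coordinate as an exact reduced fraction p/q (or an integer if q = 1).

D = (-2, -1)

1. D_x = -2  [2·signedArea(DBA) = -64 ∩ DB · CA = 2]
2. D_y = -1  [2·signedArea(DBA) = -64 ∩ DB · CA = 2]
   → D = (-2, -1)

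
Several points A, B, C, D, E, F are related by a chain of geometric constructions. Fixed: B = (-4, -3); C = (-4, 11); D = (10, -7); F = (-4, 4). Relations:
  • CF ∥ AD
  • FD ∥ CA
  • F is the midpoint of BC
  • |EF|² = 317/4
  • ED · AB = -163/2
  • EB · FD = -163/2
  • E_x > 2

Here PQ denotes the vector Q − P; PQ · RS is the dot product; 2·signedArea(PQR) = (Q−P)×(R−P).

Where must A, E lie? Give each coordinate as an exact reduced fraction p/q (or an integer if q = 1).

A = (10, 0)
E = (3, -3/2)

1. A_x = 10  [CF ∥ AD ∩ FD ∥ CA]
2. A_y = 0  [CF ∥ AD ∩ FD ∥ CA]
   → A = (10, 0)
3. E_x = 3  [ED · AB = -163/2 ∩ EB · FD = -163/2]
4. E_y = -3/2  [ED · AB = -163/2 ∩ EB · FD = -163/2]
   → E = (3, -3/2)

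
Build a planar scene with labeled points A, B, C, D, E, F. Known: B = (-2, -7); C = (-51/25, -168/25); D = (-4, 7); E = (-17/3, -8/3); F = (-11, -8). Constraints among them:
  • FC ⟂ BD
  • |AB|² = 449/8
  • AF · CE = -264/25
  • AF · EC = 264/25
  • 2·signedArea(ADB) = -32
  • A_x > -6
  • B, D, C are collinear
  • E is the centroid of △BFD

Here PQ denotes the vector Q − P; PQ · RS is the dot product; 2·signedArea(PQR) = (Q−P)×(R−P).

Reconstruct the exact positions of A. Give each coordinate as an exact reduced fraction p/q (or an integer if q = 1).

A = (-21/4, -1/4)

1. A_x = -21/4  [2·signedArea(ADB) = -32 ∩ AF · CE = -264/25]
2. A_y = -1/4  [2·signedArea(ADB) = -32 ∩ AF · CE = -264/25]
   → A = (-21/4, -1/4)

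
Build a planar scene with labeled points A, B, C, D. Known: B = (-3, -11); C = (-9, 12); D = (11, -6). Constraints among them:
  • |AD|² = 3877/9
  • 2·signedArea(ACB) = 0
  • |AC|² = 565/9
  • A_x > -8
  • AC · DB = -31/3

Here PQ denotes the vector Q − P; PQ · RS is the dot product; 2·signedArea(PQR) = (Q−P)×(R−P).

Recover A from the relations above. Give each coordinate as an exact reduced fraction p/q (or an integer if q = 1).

1. A_x = -7  [2·signedArea(ACB) = 0 ∩ AC · DB = -31/3]
2. A_y = 13/3  [2·signedArea(ACB) = 0 ∩ AC · DB = -31/3]
   → A = (-7, 13/3)

A = (-7, 13/3)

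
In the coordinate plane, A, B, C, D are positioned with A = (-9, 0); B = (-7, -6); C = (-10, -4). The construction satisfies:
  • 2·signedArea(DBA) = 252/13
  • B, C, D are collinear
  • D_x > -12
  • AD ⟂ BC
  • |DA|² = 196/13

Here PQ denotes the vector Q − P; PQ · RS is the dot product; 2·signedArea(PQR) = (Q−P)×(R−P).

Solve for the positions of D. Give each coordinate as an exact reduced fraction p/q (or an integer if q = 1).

D = (-145/13, -42/13)

1. D_x = -145/13  [B, C, D are collinear ∩ AD ⟂ BC]
2. D_y = -42/13  [B, C, D are collinear ∩ AD ⟂ BC]
   → D = (-145/13, -42/13)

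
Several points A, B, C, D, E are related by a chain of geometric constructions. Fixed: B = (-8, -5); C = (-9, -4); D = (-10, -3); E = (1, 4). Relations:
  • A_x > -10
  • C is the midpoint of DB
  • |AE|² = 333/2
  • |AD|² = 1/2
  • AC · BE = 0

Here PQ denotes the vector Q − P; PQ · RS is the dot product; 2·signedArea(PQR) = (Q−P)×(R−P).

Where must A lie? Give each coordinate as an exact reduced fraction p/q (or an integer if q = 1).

1. A_x = -19/2  [line -9·x + -9·y + -117 = 0 ∩ |AD|² = 1/2]
2. A_y = -7/2  [line -9·x + -9·y + -117 = 0 ∩ |AD|² = 1/2]
   → A = (-19/2, -7/2)

A = (-19/2, -7/2)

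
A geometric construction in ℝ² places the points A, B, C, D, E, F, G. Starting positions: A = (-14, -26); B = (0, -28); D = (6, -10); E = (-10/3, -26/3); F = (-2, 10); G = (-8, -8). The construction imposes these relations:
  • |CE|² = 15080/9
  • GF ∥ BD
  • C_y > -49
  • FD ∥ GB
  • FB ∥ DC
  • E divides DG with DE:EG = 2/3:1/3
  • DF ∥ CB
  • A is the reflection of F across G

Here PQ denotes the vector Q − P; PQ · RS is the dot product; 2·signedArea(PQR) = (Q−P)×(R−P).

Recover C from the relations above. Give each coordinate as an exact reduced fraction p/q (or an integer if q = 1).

1. C_x = 8  [DF ∥ CB ∩ FB ∥ DC]
2. C_y = -48  [DF ∥ CB ∩ FB ∥ DC]
   → C = (8, -48)

C = (8, -48)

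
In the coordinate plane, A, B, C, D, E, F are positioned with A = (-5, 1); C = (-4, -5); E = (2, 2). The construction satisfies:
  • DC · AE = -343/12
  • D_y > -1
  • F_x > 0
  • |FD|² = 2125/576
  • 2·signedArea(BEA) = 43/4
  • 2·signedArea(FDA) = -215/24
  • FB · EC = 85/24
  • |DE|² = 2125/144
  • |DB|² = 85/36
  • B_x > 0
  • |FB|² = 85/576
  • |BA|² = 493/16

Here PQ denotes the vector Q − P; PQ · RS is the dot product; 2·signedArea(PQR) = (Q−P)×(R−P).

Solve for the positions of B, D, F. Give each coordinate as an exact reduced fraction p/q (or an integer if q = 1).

B = (1/2, 1/4)
D = (-1/2, -11/12)
F = (3/4, 13/24)

1. B_x = 1/2  [line 1·x + -7·y + 5/4 = 0 ∩ |BA|² = 493/16]
2. B_y = 1/4  [line 1·x + -7·y + 5/4 = 0 ∩ |BA|² = 493/16]
   → B = (1/2, 1/4)
3. F_x = 3/4  [line 6·x + 7·y + -199/24 = 0 ∩ |FB|² = 85/576]
4. F_y = 13/24  [line 6·x + 7·y + -199/24 = 0 ∩ |FB|² = 85/576]
   → F = (3/4, 13/24)
5. D_x = -1/2  [DC · AE = -343/12 ∩ 2·signedArea(FDA) = -215/24]
6. D_y = -11/12  [DC · AE = -343/12 ∩ 2·signedArea(FDA) = -215/24]
   → D = (-1/2, -11/12)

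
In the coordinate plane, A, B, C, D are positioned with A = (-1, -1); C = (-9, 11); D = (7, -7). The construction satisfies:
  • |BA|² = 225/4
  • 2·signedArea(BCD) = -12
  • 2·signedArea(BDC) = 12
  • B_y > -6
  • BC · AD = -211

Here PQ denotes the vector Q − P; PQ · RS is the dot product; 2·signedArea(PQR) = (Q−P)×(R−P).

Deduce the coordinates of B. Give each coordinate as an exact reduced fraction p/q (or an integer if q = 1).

1. B_x = 5  [BC · AD = -211 ∩ 2·signedArea(BCD) = -12]
2. B_y = -11/2  [BC · AD = -211 ∩ 2·signedArea(BCD) = -12]
   → B = (5, -11/2)

B = (5, -11/2)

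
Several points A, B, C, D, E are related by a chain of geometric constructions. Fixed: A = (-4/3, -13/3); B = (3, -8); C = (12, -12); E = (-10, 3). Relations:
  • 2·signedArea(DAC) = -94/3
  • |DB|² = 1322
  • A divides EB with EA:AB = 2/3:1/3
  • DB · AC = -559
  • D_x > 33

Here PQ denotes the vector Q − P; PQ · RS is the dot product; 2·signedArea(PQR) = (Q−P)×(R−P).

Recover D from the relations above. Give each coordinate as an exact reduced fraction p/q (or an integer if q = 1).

D = (34, -27)

1. D_x = 34  [2·signedArea(DAC) = -94/3 ∩ DB · AC = -559]
2. D_y = -27  [2·signedArea(DAC) = -94/3 ∩ DB · AC = -559]
   → D = (34, -27)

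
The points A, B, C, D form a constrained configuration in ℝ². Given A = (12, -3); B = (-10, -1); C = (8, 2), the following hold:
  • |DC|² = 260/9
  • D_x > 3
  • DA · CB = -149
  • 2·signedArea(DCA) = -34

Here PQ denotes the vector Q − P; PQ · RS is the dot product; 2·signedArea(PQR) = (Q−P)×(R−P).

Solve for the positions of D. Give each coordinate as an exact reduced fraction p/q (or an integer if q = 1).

D = (10/3, -2/3)

1. D_x = 10/3  [2·signedArea(DCA) = -34 ∩ DA · CB = -149]
2. D_y = -2/3  [2·signedArea(DCA) = -34 ∩ DA · CB = -149]
   → D = (10/3, -2/3)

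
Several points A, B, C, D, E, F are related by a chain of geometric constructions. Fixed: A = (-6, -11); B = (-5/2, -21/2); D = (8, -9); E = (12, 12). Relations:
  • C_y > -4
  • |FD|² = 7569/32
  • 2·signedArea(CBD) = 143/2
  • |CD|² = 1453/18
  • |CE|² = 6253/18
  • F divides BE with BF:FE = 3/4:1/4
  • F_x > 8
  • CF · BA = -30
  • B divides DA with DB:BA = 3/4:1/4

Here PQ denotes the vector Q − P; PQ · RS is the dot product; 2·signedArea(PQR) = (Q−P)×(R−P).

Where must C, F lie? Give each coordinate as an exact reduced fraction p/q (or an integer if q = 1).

1. F_x = 67/8  [F divides BE with BF:FE = 3/4:1/4]
2. F_y = 51/8  [F divides BE with BF:FE = 3/4:1/4]
   → F = (67/8, 51/8)
3. C_x = 7/6  [2·signedArea(CBD) = 143/2 ∩ CF · BA = -30]
4. C_y = -19/6  [2·signedArea(CBD) = 143/2 ∩ CF · BA = -30]
   → C = (7/6, -19/6)

C = (7/6, -19/6)
F = (67/8, 51/8)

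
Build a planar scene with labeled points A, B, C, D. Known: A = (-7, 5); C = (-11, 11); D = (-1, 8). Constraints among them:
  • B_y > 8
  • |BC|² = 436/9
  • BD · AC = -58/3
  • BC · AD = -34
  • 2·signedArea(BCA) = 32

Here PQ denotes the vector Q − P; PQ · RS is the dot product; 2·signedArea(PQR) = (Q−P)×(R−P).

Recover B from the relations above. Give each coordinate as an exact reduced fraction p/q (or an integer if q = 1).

1. B_x = -13/3  [BC · AD = -34 ∩ BD · AC = -58/3]
2. B_y = 9  [BC · AD = -34 ∩ BD · AC = -58/3]
   → B = (-13/3, 9)

B = (-13/3, 9)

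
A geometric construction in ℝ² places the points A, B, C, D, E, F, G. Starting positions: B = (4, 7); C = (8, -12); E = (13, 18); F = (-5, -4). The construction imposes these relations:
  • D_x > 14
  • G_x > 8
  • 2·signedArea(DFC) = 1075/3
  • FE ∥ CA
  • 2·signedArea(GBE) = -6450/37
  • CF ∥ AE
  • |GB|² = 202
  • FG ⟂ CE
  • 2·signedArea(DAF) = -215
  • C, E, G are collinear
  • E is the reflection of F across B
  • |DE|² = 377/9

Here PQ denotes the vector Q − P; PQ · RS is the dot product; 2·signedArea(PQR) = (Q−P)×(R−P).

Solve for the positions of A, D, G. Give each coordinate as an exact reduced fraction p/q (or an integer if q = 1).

A = (26, 10)
D = (43/3, 35/3)
G = (331/37, -234/37)

1. A_x = 26  [CF ∥ AE ∩ FE ∥ CA]
2. A_y = 10  [CF ∥ AE ∩ FE ∥ CA]
   → A = (26, 10)
3. D_x = 43/3  [2·signedArea(DFC) = 1075/3 ∩ 2·signedArea(DAF) = -215]
4. D_y = 35/3  [2·signedArea(DFC) = 1075/3 ∩ 2·signedArea(DAF) = -215]
   → D = (43/3, 35/3)
5. G_x = 331/37  [C, E, G are collinear ∩ FG ⟂ CE]
6. G_y = -234/37  [C, E, G are collinear ∩ FG ⟂ CE]
   → G = (331/37, -234/37)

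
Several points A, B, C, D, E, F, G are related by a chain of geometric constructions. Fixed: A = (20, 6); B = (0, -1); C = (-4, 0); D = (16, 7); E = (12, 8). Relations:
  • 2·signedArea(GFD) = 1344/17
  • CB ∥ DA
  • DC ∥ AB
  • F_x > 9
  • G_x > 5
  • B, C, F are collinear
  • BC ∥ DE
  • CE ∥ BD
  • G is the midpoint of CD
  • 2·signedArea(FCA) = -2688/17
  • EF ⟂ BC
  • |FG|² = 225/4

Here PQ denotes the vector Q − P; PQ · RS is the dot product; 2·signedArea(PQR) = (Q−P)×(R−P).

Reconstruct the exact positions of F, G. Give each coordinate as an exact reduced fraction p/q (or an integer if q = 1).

F = (156/17, -56/17)
G = (6, 7/2)

1. F_x = 156/17  [B, C, F are collinear ∩ EF ⟂ BC]
2. F_y = -56/17  [B, C, F are collinear ∩ EF ⟂ BC]
   → F = (156/17, -56/17)
3. G_x = 6  [G is the midpoint of CD]
4. G_y = 7/2  [G is the midpoint of CD]
   → G = (6, 7/2)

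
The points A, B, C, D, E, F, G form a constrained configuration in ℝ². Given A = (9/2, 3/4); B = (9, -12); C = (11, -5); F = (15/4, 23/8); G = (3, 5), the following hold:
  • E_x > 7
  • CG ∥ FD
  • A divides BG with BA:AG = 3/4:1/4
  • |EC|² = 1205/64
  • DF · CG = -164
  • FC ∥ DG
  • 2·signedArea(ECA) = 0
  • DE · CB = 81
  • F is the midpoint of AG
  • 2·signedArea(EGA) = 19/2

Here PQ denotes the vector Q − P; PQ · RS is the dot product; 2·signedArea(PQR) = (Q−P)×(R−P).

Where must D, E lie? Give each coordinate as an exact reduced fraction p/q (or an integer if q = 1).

1. D_x = -17/4  [FC ∥ DG ∩ CG ∥ FD]
2. D_y = 103/8  [FC ∥ DG ∩ CG ∥ FD]
   → D = (-17/4, 103/8)
3. E_x = 31/4  [2·signedArea(ECA) = 0 ∩ 2·signedArea(EGA) = 19/2]
4. E_y = -17/8  [2·signedArea(ECA) = 0 ∩ 2·signedArea(EGA) = 19/2]
   → E = (31/4, -17/8)

D = (-17/4, 103/8)
E = (31/4, -17/8)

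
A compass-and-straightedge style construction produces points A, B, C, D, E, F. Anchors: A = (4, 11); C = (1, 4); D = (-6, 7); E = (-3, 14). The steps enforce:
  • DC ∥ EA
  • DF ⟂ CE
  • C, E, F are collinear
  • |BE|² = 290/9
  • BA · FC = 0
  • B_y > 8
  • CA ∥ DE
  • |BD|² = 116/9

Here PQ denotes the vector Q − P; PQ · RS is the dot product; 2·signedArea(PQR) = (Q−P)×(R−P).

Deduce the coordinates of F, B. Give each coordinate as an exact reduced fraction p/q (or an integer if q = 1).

1. F_x = -1  [C, E, F are collinear ∩ DF ⟂ CE]
2. F_y = 9  [C, E, F are collinear ∩ DF ⟂ CE]
   → F = (-1, 9)
3. B_x = -8/3  [line -2·x + 5·y + -47 = 0 ∩ |BD|² = 116/9]
4. B_y = 25/3  [line -2·x + 5·y + -47 = 0 ∩ |BD|² = 116/9]
   → B = (-8/3, 25/3)

B = (-8/3, 25/3)
F = (-1, 9)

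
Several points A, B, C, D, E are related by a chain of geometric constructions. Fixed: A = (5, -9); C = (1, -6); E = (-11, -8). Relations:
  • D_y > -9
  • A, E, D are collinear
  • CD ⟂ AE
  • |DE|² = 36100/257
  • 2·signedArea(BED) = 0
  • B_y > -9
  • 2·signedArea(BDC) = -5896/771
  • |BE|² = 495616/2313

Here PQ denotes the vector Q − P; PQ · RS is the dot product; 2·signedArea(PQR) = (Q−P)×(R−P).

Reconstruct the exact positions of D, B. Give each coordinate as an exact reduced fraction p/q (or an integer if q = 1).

1. D_x = 213/257  [A, E, D are collinear ∩ CD ⟂ AE]
2. D_y = -2246/257  [A, E, D are collinear ∩ CD ⟂ AE]
   → D = (213/257, -2246/257)
3. B_x = 2783/771  [2·signedArea(BED) = 0 ∩ 2·signedArea(BDC) = -5896/771]
4. B_y = -6872/771  [2·signedArea(BED) = 0 ∩ 2·signedArea(BDC) = -5896/771]
   → B = (2783/771, -6872/771)

B = (2783/771, -6872/771)
D = (213/257, -2246/257)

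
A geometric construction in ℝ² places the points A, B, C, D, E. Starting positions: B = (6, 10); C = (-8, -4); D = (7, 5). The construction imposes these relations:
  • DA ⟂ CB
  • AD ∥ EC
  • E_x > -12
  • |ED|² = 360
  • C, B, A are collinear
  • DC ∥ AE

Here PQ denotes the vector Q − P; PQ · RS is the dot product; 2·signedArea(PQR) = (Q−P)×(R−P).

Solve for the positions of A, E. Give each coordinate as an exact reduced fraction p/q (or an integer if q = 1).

A = (4, 8)
E = (-11, -1)

1. A_x = 4  [C, B, A are collinear ∩ DA ⟂ CB]
2. A_y = 8  [C, B, A are collinear ∩ DA ⟂ CB]
   → A = (4, 8)
3. E_x = -11  [AD ∥ EC ∩ DC ∥ AE]
4. E_y = -1  [AD ∥ EC ∩ DC ∥ AE]
   → E = (-11, -1)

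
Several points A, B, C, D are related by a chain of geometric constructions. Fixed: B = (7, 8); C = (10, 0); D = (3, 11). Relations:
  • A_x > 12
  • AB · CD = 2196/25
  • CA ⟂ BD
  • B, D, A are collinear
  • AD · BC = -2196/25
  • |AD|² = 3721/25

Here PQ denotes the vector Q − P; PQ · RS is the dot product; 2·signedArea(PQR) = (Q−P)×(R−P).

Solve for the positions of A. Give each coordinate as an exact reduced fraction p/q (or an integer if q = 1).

A = (319/25, 92/25)

1. A_x = 319/25  [B, D, A are collinear ∩ CA ⟂ BD]
2. A_y = 92/25  [B, D, A are collinear ∩ CA ⟂ BD]
   → A = (319/25, 92/25)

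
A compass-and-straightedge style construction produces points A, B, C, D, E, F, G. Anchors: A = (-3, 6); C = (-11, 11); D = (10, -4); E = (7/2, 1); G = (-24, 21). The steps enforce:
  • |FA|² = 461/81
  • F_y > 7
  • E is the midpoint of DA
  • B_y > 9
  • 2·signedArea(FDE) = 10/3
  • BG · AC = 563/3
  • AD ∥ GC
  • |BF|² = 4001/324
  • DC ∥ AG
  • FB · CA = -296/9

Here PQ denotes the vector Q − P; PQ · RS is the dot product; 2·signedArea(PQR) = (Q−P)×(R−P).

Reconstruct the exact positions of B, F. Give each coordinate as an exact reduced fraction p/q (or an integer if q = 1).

B = (-47/6, 28/3)
F = (-46/9, 64/9)

1. F_x = -46/9  [line -5·x + -13/2·y + 62/3 = 0 ∩ |FA|² = 461/81]
2. F_y = 64/9  [line -5·x + -13/2·y + 62/3 = 0 ∩ |FA|² = 461/81]
   → F = (-46/9, 64/9)
3. B_x = -47/6  [line 8·x + -5·y + 328/3 = 0 ∩ |BF|² = 4001/324]
4. B_y = 28/3  [line 8·x + -5·y + 328/3 = 0 ∩ |BF|² = 4001/324]
   → B = (-47/6, 28/3)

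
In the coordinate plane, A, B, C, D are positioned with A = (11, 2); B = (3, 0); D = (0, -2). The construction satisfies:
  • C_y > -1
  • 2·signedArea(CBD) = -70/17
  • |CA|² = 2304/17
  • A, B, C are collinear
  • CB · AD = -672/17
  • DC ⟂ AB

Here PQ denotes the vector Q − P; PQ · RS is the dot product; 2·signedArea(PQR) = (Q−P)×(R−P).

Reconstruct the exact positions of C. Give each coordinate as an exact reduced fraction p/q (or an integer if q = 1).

1. C_x = -5/17  [A, B, C are collinear ∩ DC ⟂ AB]
2. C_y = -14/17  [A, B, C are collinear ∩ DC ⟂ AB]
   → C = (-5/17, -14/17)

C = (-5/17, -14/17)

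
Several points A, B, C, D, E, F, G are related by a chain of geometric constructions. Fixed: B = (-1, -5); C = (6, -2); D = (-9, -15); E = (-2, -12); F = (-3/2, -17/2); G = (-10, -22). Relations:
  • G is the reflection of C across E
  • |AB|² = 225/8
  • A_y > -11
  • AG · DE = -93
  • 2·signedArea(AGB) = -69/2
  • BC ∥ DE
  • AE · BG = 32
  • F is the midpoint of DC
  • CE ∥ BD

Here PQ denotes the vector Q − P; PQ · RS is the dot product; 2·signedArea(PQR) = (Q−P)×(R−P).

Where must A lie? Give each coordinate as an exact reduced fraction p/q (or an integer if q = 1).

1. A_x = -7/4  [AE · BG = 32 ∩ AG · DE = -93]
2. A_y = -41/4  [AE · BG = 32 ∩ AG · DE = -93]
   → A = (-7/4, -41/4)

A = (-7/4, -41/4)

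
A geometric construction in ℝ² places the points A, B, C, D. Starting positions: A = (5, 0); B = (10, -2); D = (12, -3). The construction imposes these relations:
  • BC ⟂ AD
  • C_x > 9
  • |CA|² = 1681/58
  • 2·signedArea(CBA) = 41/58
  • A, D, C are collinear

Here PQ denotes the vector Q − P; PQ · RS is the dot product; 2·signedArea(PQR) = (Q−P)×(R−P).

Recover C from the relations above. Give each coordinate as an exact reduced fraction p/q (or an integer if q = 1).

C = (577/58, -123/58)

1. C_x = 577/58  [A, D, C are collinear ∩ BC ⟂ AD]
2. C_y = -123/58  [A, D, C are collinear ∩ BC ⟂ AD]
   → C = (577/58, -123/58)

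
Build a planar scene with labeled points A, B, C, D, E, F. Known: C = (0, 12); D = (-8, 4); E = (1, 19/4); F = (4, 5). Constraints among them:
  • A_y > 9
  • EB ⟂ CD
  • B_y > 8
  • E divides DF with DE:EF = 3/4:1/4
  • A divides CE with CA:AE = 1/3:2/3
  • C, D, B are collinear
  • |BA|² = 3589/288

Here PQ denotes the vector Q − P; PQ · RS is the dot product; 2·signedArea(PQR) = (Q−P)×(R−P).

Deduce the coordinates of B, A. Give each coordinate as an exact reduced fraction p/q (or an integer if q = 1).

A = (1/3, 115/12)
B = (-25/8, 71/8)

1. B_x = -25/8  [C, D, B are collinear ∩ EB ⟂ CD]
2. B_y = 71/8  [C, D, B are collinear ∩ EB ⟂ CD]
   → B = (-25/8, 71/8)
3. A_x = 1/3  [A divides CE with CA:AE = 1/3:2/3]
4. A_y = 115/12  [A divides CE with CA:AE = 1/3:2/3]
   → A = (1/3, 115/12)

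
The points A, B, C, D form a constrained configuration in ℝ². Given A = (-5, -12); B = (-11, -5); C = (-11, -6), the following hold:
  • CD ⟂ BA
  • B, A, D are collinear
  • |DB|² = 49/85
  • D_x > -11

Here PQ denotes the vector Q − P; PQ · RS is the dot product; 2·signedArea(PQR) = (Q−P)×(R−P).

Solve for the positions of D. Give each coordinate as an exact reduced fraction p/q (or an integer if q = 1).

1. D_x = -893/85  [B, A, D are collinear ∩ CD ⟂ BA]
2. D_y = -474/85  [B, A, D are collinear ∩ CD ⟂ BA]
   → D = (-893/85, -474/85)

D = (-893/85, -474/85)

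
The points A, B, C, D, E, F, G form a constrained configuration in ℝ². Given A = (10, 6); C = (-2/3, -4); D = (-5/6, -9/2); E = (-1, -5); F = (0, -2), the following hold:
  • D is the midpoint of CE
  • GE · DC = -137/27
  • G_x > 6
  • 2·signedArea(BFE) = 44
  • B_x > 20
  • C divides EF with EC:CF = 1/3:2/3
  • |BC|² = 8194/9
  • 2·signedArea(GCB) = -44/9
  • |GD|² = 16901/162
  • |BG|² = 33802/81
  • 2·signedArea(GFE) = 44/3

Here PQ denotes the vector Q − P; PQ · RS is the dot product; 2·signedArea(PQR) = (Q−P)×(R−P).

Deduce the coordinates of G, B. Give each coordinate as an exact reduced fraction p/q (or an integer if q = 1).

1. G_x = 58/9  [2·signedArea(GFE) = 44/3 ∩ GE · DC = -137/27]
2. G_y = 8/3  [2·signedArea(GFE) = 44/3 ∩ GE · DC = -137/27]
   → G = (58/9, 8/3)
3. B_x = 21  [2·signedArea(BFE) = 44 ∩ 2·signedArea(GCB) = -44/9]
4. B_y = 17  [2·signedArea(BFE) = 44 ∩ 2·signedArea(GCB) = -44/9]
   → B = (21, 17)

B = (21, 17)
G = (58/9, 8/3)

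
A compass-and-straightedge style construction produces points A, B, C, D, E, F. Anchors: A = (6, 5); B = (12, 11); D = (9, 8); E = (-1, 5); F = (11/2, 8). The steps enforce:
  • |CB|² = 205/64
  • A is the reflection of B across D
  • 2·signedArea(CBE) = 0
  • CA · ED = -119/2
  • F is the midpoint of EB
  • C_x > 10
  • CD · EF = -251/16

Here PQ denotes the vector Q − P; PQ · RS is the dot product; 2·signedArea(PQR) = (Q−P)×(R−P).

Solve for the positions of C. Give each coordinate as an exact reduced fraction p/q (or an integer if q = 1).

1. C_x = 83/8  [2·signedArea(CBE) = 0 ∩ CA · ED = -119/2]
2. C_y = 41/4  [2·signedArea(CBE) = 0 ∩ CA · ED = -119/2]
   → C = (83/8, 41/4)

C = (83/8, 41/4)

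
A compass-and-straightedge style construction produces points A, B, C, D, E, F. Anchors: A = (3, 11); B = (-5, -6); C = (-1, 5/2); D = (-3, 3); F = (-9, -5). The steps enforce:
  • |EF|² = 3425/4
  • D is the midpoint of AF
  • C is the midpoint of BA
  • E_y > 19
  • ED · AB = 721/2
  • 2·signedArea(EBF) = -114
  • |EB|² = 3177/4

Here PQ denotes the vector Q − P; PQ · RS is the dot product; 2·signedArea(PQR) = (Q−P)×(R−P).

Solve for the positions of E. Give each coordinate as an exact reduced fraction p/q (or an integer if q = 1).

1. E_x = 7  [2·signedArea(EBF) = -114 ∩ ED · AB = 721/2]
2. E_y = 39/2  [2·signedArea(EBF) = -114 ∩ ED · AB = 721/2]
   → E = (7, 39/2)

E = (7, 39/2)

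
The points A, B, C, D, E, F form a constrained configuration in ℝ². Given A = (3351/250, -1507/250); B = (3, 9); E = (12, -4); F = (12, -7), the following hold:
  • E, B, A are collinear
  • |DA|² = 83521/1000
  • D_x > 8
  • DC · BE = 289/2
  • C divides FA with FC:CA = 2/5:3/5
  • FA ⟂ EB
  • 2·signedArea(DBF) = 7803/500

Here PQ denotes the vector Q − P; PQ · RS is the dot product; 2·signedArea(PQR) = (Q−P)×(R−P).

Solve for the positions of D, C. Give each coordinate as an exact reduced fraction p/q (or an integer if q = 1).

C = (7851/625, -4132/625)
D = (4101/500, 743/500)

1. C_x = 7851/625  [C divides FA with FC:CA = 2/5:3/5]
2. C_y = -4132/625  [C divides FA with FC:CA = 2/5:3/5]
   → C = (7851/625, -4132/625)
3. D_x = 4101/500  [DC · BE = 289/2 ∩ 2·signedArea(DBF) = 7803/500]
4. D_y = 743/500  [DC · BE = 289/2 ∩ 2·signedArea(DBF) = 7803/500]
   → D = (4101/500, 743/500)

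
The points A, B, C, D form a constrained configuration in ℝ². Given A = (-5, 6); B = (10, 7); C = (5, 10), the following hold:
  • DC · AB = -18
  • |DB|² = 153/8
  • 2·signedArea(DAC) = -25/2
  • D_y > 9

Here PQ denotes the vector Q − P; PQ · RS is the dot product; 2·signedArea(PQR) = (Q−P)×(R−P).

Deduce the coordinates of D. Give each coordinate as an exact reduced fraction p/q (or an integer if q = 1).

D = (25/4, 37/4)

1. D_x = 25/4  [2·signedArea(DAC) = -25/2 ∩ DC · AB = -18]
2. D_y = 37/4  [2·signedArea(DAC) = -25/2 ∩ DC · AB = -18]
   → D = (25/4, 37/4)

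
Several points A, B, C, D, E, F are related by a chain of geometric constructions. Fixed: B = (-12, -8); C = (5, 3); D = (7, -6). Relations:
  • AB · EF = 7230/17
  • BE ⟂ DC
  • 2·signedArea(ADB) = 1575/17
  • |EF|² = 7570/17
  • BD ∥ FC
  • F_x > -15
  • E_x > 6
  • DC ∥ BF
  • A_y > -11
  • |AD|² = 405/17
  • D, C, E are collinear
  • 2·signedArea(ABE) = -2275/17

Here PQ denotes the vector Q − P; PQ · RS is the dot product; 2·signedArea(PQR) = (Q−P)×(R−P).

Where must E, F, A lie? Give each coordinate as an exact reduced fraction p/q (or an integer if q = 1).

1. E_x = 111/17  [D, C, E are collinear ∩ BE ⟂ DC]
2. E_y = -66/17  [D, C, E are collinear ∩ BE ⟂ DC]
   → E = (111/17, -66/17)
3. F_x = -14  [BD ∥ FC ∩ DC ∥ BF]
4. F_y = 1  [BD ∥ FC ∩ DC ∥ BF]
   → F = (-14, 1)
5. A_x = 137/17  [2·signedArea(ABE) = -2275/17 ∩ AB · EF = 7230/17]
6. A_y = -183/17  [2·signedArea(ABE) = -2275/17 ∩ AB · EF = 7230/17]
   → A = (137/17, -183/17)

A = (137/17, -183/17)
E = (111/17, -66/17)
F = (-14, 1)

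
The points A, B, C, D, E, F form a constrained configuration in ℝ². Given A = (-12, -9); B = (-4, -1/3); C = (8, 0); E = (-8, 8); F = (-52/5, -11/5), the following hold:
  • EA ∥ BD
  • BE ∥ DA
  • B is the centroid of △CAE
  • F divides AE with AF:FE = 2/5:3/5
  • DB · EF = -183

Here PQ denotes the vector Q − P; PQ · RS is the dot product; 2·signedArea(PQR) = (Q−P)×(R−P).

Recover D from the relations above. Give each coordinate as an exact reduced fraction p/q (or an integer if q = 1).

D = (-8, -52/3)

1. D_x = -8  [BE ∥ DA ∩ EA ∥ BD]
2. D_y = -52/3  [BE ∥ DA ∩ EA ∥ BD]
   → D = (-8, -52/3)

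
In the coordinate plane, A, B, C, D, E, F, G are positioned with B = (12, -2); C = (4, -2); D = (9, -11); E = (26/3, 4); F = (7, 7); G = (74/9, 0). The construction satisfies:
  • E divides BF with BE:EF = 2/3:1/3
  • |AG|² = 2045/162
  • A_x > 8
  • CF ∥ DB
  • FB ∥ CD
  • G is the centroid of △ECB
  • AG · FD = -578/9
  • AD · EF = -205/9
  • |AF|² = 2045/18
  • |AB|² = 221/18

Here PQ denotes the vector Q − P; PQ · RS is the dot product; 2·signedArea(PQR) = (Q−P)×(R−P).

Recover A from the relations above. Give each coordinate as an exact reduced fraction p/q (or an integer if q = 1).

A = (53/6, -7/2)

1. A_x = 53/6  [AD · EF = -205/9 ∩ AG · FD = -578/9]
2. A_y = -7/2  [AD · EF = -205/9 ∩ AG · FD = -578/9]
   → A = (53/6, -7/2)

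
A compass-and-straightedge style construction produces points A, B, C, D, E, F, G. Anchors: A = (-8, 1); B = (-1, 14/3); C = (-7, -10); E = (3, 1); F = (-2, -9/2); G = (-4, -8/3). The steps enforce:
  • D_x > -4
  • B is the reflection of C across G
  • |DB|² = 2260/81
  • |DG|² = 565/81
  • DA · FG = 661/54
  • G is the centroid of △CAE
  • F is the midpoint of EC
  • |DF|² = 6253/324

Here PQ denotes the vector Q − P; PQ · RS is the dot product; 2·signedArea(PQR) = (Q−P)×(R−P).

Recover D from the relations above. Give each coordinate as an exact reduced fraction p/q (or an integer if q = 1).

D = (-3, -2/9)

1. D_x = -3  [line 2·x + -11/6·y + 151/27 = 0 ∩ |DG|² = 565/81]
2. D_y = -2/9  [line 2·x + -11/6·y + 151/27 = 0 ∩ |DG|² = 565/81]
   → D = (-3, -2/9)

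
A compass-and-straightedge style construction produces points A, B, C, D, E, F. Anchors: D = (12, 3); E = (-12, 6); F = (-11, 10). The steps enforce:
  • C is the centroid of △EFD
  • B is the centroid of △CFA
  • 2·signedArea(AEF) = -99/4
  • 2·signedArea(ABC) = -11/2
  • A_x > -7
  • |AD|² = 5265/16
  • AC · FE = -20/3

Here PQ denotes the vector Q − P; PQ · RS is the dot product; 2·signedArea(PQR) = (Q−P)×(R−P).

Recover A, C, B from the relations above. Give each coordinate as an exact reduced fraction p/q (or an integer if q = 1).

A = (-6, 21/4)
B = (-62/9, 259/36)
C = (-11/3, 19/3)

1. C_x = -11/3  [C is the centroid of △EFD]
2. C_y = 19/3  [C is the centroid of △EFD]
   → C = (-11/3, 19/3)
3. A_x = -6  [2·signedArea(AEF) = -99/4 ∩ AC · FE = -20/3]
4. A_y = 21/4  [2·signedArea(AEF) = -99/4 ∩ AC · FE = -20/3]
   → A = (-6, 21/4)
5. B_x = -62/9  [B is the centroid of △CFA]
6. B_y = 259/36  [B is the centroid of △CFA]
   → B = (-62/9, 259/36)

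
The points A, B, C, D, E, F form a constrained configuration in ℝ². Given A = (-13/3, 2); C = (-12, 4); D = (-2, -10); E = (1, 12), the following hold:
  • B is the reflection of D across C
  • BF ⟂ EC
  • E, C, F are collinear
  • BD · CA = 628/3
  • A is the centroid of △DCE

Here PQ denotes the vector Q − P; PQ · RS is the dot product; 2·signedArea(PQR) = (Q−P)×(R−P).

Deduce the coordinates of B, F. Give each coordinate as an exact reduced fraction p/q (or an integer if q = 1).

B = (-22, 18)
F = (-3030/233, 788/233)

1. B_x = -22  [B is the reflection of D across C]
2. B_y = 18  [B is the reflection of D across C]
   → B = (-22, 18)
3. F_x = -3030/233  [E, C, F are collinear ∩ BF ⟂ EC]
4. F_y = 788/233  [E, C, F are collinear ∩ BF ⟂ EC]
   → F = (-3030/233, 788/233)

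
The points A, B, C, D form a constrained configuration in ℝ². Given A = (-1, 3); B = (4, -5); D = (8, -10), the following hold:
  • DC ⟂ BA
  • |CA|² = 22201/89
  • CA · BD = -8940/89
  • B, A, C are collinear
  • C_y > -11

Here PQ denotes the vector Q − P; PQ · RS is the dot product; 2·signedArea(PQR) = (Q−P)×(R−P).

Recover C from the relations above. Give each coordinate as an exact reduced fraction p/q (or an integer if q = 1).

1. C_x = 656/89  [B, A, C are collinear ∩ DC ⟂ BA]
2. C_y = -925/89  [B, A, C are collinear ∩ DC ⟂ BA]
   → C = (656/89, -925/89)

C = (656/89, -925/89)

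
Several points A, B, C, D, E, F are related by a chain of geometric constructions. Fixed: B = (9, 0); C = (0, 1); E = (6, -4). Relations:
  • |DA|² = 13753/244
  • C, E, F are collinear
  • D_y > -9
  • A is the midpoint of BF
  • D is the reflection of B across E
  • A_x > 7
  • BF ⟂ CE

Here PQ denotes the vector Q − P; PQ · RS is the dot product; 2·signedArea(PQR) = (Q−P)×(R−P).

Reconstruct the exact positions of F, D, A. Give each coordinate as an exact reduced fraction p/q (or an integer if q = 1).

1. F_x = 354/61  [C, E, F are collinear ∩ BF ⟂ CE]
2. F_y = -234/61  [C, E, F are collinear ∩ BF ⟂ CE]
   → F = (354/61, -234/61)
3. D_x = 3  [D is the reflection of B across E]
4. D_y = -8  [D is the reflection of B across E]
   → D = (3, -8)
5. A_x = 903/122  [A is the midpoint of BF]
6. A_y = -117/61  [A is the midpoint of BF]
   → A = (903/122, -117/61)

A = (903/122, -117/61)
D = (3, -8)
F = (354/61, -234/61)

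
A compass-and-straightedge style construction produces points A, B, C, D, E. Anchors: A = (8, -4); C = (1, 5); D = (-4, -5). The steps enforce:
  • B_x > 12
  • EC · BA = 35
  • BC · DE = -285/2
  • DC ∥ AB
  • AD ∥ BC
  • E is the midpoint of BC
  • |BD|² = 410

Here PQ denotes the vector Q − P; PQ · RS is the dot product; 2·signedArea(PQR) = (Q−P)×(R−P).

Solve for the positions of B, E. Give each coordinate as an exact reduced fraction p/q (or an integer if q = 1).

1. B_x = 13  [AD ∥ BC ∩ DC ∥ AB]
2. B_y = 6  [AD ∥ BC ∩ DC ∥ AB]
   → B = (13, 6)
3. E_x = 7  [E is the midpoint of BC]
4. E_y = 11/2  [E is the midpoint of BC]
   → E = (7, 11/2)

B = (13, 6)
E = (7, 11/2)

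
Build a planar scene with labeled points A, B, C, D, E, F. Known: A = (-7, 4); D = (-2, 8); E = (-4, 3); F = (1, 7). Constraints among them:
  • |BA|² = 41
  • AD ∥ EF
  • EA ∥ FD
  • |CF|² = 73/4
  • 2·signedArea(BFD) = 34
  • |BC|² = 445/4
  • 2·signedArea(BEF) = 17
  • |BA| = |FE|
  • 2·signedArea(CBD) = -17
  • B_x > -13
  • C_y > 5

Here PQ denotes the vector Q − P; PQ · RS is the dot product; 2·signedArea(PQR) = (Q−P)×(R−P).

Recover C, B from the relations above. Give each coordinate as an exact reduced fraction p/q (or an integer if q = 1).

B = (-12, 0)
C = (-3, 11/2)

1. B_x = -12  [2·signedArea(BEF) = 17 ∩ 2·signedArea(BFD) = 34]
2. B_y = 0  [2·signedArea(BEF) = 17 ∩ 2·signedArea(BFD) = 34]
   → B = (-12, 0)
3. C_x = -3  [line -8·x + 10·y + -79 = 0 ∩ |BC|² = 445/4]
4. C_y = 11/2  [line -8·x + 10·y + -79 = 0 ∩ |BC|² = 445/4]
   → C = (-3, 11/2)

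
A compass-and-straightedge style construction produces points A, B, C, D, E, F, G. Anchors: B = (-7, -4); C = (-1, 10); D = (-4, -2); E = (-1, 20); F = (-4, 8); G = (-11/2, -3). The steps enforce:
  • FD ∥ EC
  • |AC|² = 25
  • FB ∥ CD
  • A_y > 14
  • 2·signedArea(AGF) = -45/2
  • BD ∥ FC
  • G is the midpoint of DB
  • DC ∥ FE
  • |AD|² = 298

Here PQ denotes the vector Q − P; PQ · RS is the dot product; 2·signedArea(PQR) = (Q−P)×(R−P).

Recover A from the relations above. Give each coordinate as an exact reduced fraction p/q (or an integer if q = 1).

1. A_x = -1  [line -11·x + 3/2·y + -67/2 = 0 ∩ |AC|² = 25]
2. A_y = 15  [line -11·x + 3/2·y + -67/2 = 0 ∩ |AC|² = 25]
   → A = (-1, 15)

A = (-1, 15)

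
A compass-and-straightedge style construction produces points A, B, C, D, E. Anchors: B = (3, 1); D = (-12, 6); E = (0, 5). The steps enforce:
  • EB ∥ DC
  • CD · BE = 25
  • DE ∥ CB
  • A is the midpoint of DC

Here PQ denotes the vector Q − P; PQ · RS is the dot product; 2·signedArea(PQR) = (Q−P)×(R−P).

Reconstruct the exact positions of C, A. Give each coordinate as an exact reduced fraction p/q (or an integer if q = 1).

1. C_x = -9  [DE ∥ CB ∩ EB ∥ DC]
2. C_y = 2  [DE ∥ CB ∩ EB ∥ DC]
   → C = (-9, 2)
3. A_x = -21/2  [A is the midpoint of DC]
4. A_y = 4  [A is the midpoint of DC]
   → A = (-21/2, 4)

A = (-21/2, 4)
C = (-9, 2)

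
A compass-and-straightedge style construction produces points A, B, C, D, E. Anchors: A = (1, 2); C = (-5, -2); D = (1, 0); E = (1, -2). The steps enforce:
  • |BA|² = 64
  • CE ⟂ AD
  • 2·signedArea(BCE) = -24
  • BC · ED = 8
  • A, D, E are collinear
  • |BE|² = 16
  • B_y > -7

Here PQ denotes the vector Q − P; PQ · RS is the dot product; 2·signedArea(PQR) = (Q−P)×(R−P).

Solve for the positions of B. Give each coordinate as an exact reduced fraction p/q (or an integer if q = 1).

B = (1, -6)

1. B_y = -6  [2·signedArea(BCE) = -24]
2. B_x = 1  [|BE|² = 16]
   → B = (1, -6)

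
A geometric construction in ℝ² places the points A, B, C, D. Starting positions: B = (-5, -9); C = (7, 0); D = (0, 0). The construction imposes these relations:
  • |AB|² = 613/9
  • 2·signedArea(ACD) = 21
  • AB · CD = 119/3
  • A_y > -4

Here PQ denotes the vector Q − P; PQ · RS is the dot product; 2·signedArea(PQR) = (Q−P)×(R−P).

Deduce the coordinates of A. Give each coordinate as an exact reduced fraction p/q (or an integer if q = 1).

1. A_x = 2/3  [2·signedArea(ACD) = 21 ∩ AB · CD = 119/3]
2. A_y = -3  [2·signedArea(ACD) = 21 ∩ AB · CD = 119/3]
   → A = (2/3, -3)

A = (2/3, -3)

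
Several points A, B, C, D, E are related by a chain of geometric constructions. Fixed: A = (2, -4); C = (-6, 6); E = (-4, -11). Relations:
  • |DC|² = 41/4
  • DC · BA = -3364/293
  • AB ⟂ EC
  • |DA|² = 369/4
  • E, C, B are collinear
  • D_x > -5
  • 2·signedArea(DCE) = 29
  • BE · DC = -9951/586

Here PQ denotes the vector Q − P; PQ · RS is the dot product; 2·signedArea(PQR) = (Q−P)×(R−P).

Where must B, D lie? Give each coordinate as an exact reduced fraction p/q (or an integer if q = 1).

1. B_x = -1386/293  [E, C, B are collinear ∩ AB ⟂ EC]
2. B_y = -1404/293  [E, C, B are collinear ∩ AB ⟂ EC]
   → B = (-1386/293, -1404/293)
3. D_x = -4  [DC · BA = -3364/293 ∩ BE · DC = -9951/586]
4. D_y = 7/2  [DC · BA = -3364/293 ∩ BE · DC = -9951/586]
   → D = (-4, 7/2)

B = (-1386/293, -1404/293)
D = (-4, 7/2)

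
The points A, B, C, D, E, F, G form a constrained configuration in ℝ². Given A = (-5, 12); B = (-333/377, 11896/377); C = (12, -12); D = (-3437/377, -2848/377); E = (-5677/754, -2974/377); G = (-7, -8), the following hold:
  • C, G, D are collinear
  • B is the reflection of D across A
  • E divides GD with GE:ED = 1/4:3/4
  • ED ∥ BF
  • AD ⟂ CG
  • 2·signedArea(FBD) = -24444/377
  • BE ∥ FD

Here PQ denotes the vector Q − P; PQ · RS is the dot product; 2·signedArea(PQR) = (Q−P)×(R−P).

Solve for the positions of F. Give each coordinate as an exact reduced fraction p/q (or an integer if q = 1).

1. F_x = -1863/754  [BE ∥ FD ∩ ED ∥ BF]
2. F_y = 12022/377  [BE ∥ FD ∩ ED ∥ BF]
   → F = (-1863/754, 12022/377)

F = (-1863/754, 12022/377)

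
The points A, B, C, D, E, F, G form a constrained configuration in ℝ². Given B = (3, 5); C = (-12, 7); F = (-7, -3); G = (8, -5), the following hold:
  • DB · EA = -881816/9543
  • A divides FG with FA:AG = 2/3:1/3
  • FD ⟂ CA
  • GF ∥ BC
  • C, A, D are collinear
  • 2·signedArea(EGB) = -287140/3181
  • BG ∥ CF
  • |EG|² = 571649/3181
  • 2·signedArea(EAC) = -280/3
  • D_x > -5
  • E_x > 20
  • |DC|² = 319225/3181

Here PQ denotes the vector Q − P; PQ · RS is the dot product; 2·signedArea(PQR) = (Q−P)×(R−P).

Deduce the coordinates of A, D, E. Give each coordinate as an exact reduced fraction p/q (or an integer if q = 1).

A = (3, -13/3)
D = (-12747/3181, 3057/3181)
E = (63643/3181, -34867/3181)

1. A_x = 3  [A divides FG with FA:AG = 2/3:1/3]
2. A_y = -13/3  [A divides FG with FA:AG = 2/3:1/3]
   → A = (3, -13/3)
3. D_x = -12747/3181  [C, A, D are collinear ∩ FD ⟂ CA]
4. D_y = 3057/3181  [C, A, D are collinear ∩ FD ⟂ CA]
   → D = (-12747/3181, 3057/3181)
5. E_x = 63643/3181  [2·signedArea(EAC) = -280/3 ∩ 2·signedArea(EGB) = -287140/3181]
6. E_y = -34867/3181  [2·signedArea(EAC) = -280/3 ∩ 2·signedArea(EGB) = -287140/3181]
   → E = (63643/3181, -34867/3181)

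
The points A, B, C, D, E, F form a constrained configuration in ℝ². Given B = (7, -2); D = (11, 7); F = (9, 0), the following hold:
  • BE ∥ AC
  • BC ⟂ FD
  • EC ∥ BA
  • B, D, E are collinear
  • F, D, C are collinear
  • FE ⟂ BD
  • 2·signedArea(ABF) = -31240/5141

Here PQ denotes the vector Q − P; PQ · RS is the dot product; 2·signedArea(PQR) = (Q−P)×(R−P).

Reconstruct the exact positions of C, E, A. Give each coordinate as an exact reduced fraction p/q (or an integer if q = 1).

A = (37265/5141, -24624/5141)
C = (441/53, -126/53)
E = (783/97, 40/97)

1. C_x = 441/53  [F, D, C are collinear ∩ BC ⟂ FD]
2. C_y = -126/53  [F, D, C are collinear ∩ BC ⟂ FD]
   → C = (441/53, -126/53)
3. E_x = 783/97  [B, D, E are collinear ∩ FE ⟂ BD]
4. E_y = 40/97  [B, D, E are collinear ∩ FE ⟂ BD]
   → E = (783/97, 40/97)
5. A_x = 37265/5141  [BE ∥ AC ∩ EC ∥ BA]
6. A_y = -24624/5141  [BE ∥ AC ∩ EC ∥ BA]
   → A = (37265/5141, -24624/5141)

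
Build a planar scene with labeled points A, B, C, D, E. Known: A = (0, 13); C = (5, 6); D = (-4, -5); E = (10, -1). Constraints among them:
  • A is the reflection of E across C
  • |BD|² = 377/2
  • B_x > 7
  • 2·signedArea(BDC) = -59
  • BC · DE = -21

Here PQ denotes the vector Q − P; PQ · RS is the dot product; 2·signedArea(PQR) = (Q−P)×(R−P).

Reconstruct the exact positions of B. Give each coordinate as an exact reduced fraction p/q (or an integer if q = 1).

1. B_x = 15/2  [2·signedArea(BDC) = -59 ∩ BC · DE = -21]
2. B_y = 5/2  [2·signedArea(BDC) = -59 ∩ BC · DE = -21]
   → B = (15/2, 5/2)

B = (15/2, 5/2)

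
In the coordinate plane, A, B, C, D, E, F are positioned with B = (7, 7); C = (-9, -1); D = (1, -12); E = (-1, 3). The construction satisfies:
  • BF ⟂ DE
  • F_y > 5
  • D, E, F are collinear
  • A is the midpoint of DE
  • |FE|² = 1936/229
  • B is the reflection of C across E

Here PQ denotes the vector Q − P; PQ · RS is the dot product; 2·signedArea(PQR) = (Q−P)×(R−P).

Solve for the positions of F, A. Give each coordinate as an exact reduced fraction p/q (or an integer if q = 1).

1. F_x = -317/229  [D, E, F are collinear ∩ BF ⟂ DE]
2. F_y = 1347/229  [D, E, F are collinear ∩ BF ⟂ DE]
   → F = (-317/229, 1347/229)
3. A_x = 0  [A is the midpoint of DE]
4. A_y = -9/2  [A is the midpoint of DE]
   → A = (0, -9/2)

A = (0, -9/2)
F = (-317/229, 1347/229)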